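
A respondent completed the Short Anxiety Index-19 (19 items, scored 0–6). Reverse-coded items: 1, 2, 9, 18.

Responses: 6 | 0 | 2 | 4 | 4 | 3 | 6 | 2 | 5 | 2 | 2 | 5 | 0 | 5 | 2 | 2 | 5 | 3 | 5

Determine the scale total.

Reversing items 1, 2, 9, & 18 with 6 − raw:
Total = (6−6) + (6−0) + 2 + 4 + 4 + 3 + 6 + 2 + (6−5) + 2 + 2 + 5 + 0 + 5 + 2 + 2 + 5 + (6−3) + 5
      = 0 + 6 + 2 + 4 + 4 + 3 + 6 + 2 + 1 + 2 + 2 + 5 + 0 + 5 + 2 + 2 + 5 + 3 + 5 = 59

59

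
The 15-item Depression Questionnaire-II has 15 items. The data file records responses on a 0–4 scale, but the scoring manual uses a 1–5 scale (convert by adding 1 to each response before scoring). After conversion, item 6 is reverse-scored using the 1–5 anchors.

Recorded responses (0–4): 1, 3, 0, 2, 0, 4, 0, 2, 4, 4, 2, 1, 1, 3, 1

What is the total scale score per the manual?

Convert to 1–5: 2, 4, 1, 3, 1, 5, 1, 3, 5, 5, 3, 2, 2, 4, 2
Reverse-coded (on a 1–5 scale, reversed = 6 − raw):
  item 6: 6 − 5 = 1
Scored: 2, 4, 1, 3, 1, 1, 1, 3, 5, 5, 3, 2, 2, 4, 2
Total = 39

39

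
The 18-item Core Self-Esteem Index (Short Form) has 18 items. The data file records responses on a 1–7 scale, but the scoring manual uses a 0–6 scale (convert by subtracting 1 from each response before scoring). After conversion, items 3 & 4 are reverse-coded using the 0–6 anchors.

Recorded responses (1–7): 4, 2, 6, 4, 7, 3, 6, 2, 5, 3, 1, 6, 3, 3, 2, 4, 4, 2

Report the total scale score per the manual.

Convert to 0–6: 3, 1, 5, 3, 6, 2, 5, 1, 4, 2, 0, 5, 2, 2, 1, 3, 3, 1
Reverse-coded (reverse-coded value = 6 − response):
  item 3: 6 − 5 = 1
  item 4: 6 − 3 = 3
Scored: 3, 1, 1, 3, 6, 2, 5, 1, 4, 2, 0, 5, 2, 2, 1, 3, 3, 1
Total = 45

45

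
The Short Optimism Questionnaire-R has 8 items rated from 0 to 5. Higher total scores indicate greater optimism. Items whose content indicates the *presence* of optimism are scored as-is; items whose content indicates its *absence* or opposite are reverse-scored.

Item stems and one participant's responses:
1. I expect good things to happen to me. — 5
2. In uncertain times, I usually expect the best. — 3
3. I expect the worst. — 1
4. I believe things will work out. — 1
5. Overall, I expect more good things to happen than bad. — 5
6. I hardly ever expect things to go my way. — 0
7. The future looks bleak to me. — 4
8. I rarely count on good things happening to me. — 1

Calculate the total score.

28

Items 3, 6, 7, 8 describe the absence/opposite of optimism → reverse-score.
reverse-coded value = 5 − response.
  item 1: 5
  item 2: 3
  item 3: 5 − 1 = 4
  item 4: 1
  item 5: 5
  item 6: 5 − 0 = 5
  item 7: 5 − 4 = 1
  item 8: 5 − 1 = 4
Total = 5 + 3 + 4 + 1 + 5 + 5 + 1 + 4 = 28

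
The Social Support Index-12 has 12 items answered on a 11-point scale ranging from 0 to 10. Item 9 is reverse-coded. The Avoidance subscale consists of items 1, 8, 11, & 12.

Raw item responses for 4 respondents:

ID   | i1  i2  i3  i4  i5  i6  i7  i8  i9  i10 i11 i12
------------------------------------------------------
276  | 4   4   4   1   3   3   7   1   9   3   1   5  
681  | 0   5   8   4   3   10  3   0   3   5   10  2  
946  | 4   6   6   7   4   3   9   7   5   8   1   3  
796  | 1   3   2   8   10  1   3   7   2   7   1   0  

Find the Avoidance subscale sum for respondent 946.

Respondent 946 raw: 4, 6, 6, 7, 4, 3, 9, 7, 5, 8, 1, 3.
Avoidance items: 1, 8, 11, 12.
Reverse-coded (on a 0–10 scale, reversed = 10 − raw):
  item 1: 4
  item 8: 7
  item 11: 1
  item 12: 3
Sum = 4 + 7 + 1 + 3 = 15

15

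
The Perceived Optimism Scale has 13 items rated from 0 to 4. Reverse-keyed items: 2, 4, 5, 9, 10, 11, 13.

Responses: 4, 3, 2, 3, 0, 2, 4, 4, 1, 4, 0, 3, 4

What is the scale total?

Raw sum = 34. Reverse-keyed items: 2, 4, 5, 9, 10, 11, 13; their raw sum = 15.
Each reversal replaces raw with 4 − raw, changing the total by 4 − 2·raw per item.
Total = 34 + 7·4 − 2·15 = 34 + 28 − 30 = 32

32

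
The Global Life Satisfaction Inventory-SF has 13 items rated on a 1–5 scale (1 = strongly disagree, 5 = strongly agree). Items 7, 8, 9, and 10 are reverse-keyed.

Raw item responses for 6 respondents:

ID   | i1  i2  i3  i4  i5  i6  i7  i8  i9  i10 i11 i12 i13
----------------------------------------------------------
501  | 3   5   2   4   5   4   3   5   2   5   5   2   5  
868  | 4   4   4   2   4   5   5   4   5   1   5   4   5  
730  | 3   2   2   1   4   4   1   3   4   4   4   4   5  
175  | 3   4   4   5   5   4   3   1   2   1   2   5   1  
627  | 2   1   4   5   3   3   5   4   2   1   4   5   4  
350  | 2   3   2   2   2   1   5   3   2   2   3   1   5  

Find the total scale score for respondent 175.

Respondent 175 raw: 3, 4, 4, 5, 5, 4, 3, 1, 2, 1, 2, 5, 1.
Reverse-coded (reverse-coded value = 6 − response):
  item 1: 3
  item 2: 4
  item 3: 4
  item 4: 5
  item 5: 5
  item 6: 4
  item 7: 6 − 3 = 3
  item 8: 6 − 1 = 5
  item 9: 6 − 2 = 4
  item 10: 6 − 1 = 5
  item 11: 2
  item 12: 5
  item 13: 1
Sum = 3 + 4 + 4 + 5 + 5 + 4 + 3 + 5 + 4 + 5 + 2 + 5 + 1 = 50

50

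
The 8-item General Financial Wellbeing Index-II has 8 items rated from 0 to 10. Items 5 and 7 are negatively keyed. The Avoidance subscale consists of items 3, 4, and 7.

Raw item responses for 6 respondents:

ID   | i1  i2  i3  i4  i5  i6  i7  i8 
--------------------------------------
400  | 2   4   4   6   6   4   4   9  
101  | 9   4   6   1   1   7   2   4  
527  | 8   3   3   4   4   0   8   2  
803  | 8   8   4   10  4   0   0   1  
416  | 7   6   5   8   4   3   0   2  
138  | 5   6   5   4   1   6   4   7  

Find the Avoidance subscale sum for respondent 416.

23

Respondent 416 raw: 7, 6, 5, 8, 4, 3, 0, 2.
Avoidance items: 3, 4, 7.
Reverse-coded (on a 0–10 scale, reversed = 10 − raw):
  item 3: 5
  item 4: 8
  item 7: 10 − 0 = 10
Sum = 5 + 8 + 10 = 23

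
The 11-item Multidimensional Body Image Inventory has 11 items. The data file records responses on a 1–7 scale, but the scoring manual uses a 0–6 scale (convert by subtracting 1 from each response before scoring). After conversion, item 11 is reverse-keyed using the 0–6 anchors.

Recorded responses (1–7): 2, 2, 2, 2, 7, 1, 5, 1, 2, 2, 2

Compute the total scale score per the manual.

Convert to 0–6: 1, 1, 1, 1, 6, 0, 4, 0, 1, 1, 1
Reverse-coded (reverse-coded value = 6 − response):
  item 11: 6 − 1 = 5
Scored: 1, 1, 1, 1, 6, 0, 4, 0, 1, 1, 5
Total = 21

21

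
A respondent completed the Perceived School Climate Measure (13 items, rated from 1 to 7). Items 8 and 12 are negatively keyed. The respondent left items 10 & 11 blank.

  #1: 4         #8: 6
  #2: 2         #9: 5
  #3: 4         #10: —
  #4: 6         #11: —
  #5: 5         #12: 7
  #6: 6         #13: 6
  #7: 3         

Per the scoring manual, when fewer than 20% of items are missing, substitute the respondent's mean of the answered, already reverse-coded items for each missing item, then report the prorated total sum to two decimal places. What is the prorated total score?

52.00

Reverse-coded (reverse-coded value = 8 − response):
  item 8: 8 − 6 = 2
  item 12: 8 − 7 = 1
Completed scored items (11 of 13): 4, 2, 4, 6, 5, 6, 3, 2, 5, 1, 6; sum = 44.
Person mean = 44 / 11 ≈ 4.0000
Prorated total = (44 / 11) × 13 = 52.00 (to 2 dp)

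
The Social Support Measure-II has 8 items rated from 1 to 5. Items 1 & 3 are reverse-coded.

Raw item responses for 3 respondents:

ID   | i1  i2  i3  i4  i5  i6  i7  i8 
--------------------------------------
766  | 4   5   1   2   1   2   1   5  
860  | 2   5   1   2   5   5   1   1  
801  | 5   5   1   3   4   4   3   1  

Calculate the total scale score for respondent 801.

26

Respondent 801 raw: 5, 5, 1, 3, 4, 4, 3, 1.
Reverse-coded (reverse-coded value = 6 − response):
  item 1: 6 − 5 = 1
  item 2: 5
  item 3: 6 − 1 = 5
  item 4: 3
  item 5: 4
  item 6: 4
  item 7: 3
  item 8: 1
Sum = 1 + 5 + 5 + 3 + 4 + 4 + 3 + 1 = 26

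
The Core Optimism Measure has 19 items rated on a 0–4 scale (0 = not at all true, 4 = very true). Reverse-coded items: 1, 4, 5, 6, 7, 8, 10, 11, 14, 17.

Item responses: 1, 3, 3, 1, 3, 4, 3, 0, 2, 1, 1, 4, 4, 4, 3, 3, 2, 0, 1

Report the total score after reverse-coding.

43

Reversing items 1, 4, 5, 6, 7, 8, 10, 11, 14, & 17 with 4 − raw:
Total = (4−1) + 3 + 3 + (4−1) + (4−3) + (4−4) + (4−3) + (4−0) + 2 + (4−1) + (4−1) + 4 + 4 + (4−4) + 3 + 3 + (4−2) + 0 + 1
      = 3 + 3 + 3 + 3 + 1 + 0 + 1 + 4 + 2 + 3 + 3 + 4 + 4 + 0 + 3 + 3 + 2 + 0 + 1 = 43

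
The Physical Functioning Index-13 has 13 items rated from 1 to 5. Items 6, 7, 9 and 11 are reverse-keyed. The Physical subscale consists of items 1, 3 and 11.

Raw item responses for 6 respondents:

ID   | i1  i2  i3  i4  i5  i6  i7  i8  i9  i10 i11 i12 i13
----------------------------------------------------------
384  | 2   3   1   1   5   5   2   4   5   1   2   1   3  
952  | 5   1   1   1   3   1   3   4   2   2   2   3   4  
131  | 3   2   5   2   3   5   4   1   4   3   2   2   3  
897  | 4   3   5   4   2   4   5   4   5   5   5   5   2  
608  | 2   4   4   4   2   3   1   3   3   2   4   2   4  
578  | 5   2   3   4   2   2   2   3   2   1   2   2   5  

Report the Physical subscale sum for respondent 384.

Respondent 384 raw: 2, 3, 1, 1, 5, 5, 2, 4, 5, 1, 2, 1, 3.
Physical items: 1, 3, 11.
Reverse-coded (reverse-coded value = 6 − response):
  item 1: 2
  item 3: 1
  item 11: 6 − 2 = 4
Sum = 2 + 1 + 4 = 7

7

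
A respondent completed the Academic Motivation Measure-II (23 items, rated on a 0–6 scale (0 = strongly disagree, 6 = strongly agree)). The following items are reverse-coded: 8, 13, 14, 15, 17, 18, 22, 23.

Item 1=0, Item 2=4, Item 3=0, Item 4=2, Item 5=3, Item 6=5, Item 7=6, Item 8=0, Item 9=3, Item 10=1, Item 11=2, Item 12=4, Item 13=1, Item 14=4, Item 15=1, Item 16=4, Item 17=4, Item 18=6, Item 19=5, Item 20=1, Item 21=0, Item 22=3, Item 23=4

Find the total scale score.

65

Reverse-coded items (reverse-coded value = 6 − response):
  item 8: 6 − 0 = 6
  item 13: 6 − 1 = 5
  item 14: 6 − 4 = 2
  item 15: 6 − 1 = 5
  item 17: 6 − 4 = 2
  item 18: 6 − 6 = 0
  item 22: 6 − 3 = 3
  item 23: 6 − 4 = 2
Scored responses: 0, 4, 0, 2, 3, 5, 6, 6, 3, 1, 2, 4, 5, 2, 5, 4, 2, 0, 5, 1, 0, 3, 2
Total = 0 + 4 + 0 + 2 + 3 + 5 + 6 + 6 + 3 + 1 + 2 + 4 + 5 + 2 + 5 + 4 + 2 + 0 + 5 + 1 + 0 + 3 + 2 = 65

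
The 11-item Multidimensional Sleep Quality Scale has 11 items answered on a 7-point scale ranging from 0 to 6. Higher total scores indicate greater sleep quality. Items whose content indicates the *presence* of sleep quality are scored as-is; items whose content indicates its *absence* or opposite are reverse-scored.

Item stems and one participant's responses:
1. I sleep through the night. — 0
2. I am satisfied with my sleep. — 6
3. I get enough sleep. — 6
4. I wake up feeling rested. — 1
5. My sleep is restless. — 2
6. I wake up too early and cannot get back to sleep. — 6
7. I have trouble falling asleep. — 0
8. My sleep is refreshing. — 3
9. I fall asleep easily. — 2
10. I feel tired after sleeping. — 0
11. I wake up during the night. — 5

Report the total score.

35

Items 5, 6, 7, 10, 11 describe the absence/opposite of sleep quality → reverse-score.
on a 0–6 scale, reversed = 6 − raw.
  item 1: 0
  item 2: 6
  item 3: 6
  item 4: 1
  item 5: 6 − 2 = 4
  item 6: 6 − 6 = 0
  item 7: 6 − 0 = 6
  item 8: 3
  item 9: 2
  item 10: 6 − 0 = 6
  item 11: 6 − 5 = 1
Total = 0 + 6 + 6 + 1 + 4 + 0 + 6 + 3 + 2 + 6 + 1 = 35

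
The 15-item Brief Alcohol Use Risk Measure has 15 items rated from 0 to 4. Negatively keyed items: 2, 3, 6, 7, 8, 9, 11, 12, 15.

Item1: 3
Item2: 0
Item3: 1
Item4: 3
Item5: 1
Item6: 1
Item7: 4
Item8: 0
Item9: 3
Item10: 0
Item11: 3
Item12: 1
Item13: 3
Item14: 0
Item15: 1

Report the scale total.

Reversing items 2, 3, 6, 7, 8, 9, 11, 12, and 15 with 4 − raw:
Total = 3 + (4−0) + (4−1) + 3 + 1 + (4−1) + (4−4) + (4−0) + (4−3) + 0 + (4−3) + (4−1) + 3 + 0 + (4−1)
      = 3 + 4 + 3 + 3 + 1 + 3 + 0 + 4 + 1 + 0 + 1 + 3 + 3 + 0 + 3 = 32

32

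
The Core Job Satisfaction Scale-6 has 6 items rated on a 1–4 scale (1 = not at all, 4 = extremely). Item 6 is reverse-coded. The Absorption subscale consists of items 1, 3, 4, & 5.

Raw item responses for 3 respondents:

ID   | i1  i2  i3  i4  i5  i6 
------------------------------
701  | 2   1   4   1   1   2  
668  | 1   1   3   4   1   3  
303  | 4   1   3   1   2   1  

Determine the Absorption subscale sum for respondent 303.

10

Respondent 303 raw: 4, 1, 3, 1, 2, 1.
Absorption items: 1, 3, 4, 5.
Reverse-coded (reverse-coded value = 5 − response):
  item 1: 4
  item 3: 3
  item 4: 1
  item 5: 2
Sum = 4 + 3 + 1 + 2 = 10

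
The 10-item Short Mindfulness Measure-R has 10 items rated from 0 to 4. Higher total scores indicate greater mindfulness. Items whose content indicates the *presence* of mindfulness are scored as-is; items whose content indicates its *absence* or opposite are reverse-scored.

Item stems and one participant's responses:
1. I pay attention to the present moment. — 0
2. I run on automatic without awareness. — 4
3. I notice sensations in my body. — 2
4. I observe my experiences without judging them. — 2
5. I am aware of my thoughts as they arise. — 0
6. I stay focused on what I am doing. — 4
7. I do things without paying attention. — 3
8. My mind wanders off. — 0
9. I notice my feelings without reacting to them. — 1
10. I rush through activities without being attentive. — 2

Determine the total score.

Items 2, 7, 8, 10 describe the absence/opposite of mindfulness → reverse-score.
reverse-coded value = 4 − response.
  item 1: 0
  item 2: 4 − 4 = 0
  item 3: 2
  item 4: 2
  item 5: 0
  item 6: 4
  item 7: 4 − 3 = 1
  item 8: 4 − 0 = 4
  item 9: 1
  item 10: 4 − 2 = 2
Total = 0 + 0 + 2 + 2 + 0 + 4 + 1 + 4 + 1 + 2 = 16

16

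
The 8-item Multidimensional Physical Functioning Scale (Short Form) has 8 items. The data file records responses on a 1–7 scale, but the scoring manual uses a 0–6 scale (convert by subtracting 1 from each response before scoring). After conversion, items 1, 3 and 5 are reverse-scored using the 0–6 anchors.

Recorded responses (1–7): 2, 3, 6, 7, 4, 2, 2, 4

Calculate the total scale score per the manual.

22

Convert to 0–6: 1, 2, 5, 6, 3, 1, 1, 3
Reverse-coded (reversed = (0+6) − raw = 6 − raw):
  item 1: 6 − 1 = 5
  item 3: 6 − 5 = 1
  item 5: 6 − 3 = 3
Scored: 5, 2, 1, 6, 3, 1, 1, 3
Total = 22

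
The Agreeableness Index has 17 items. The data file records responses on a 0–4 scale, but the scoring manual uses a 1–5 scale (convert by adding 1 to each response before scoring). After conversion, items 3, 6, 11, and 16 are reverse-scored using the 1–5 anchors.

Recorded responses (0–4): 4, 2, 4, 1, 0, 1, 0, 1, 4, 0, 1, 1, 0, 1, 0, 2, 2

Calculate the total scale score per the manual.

Convert to 1–5: 5, 3, 5, 2, 1, 2, 1, 2, 5, 1, 2, 2, 1, 2, 1, 3, 3
Reverse-coded (reverse-coded value = 6 − response):
  item 3: 6 − 5 = 1
  item 6: 6 − 2 = 4
  item 11: 6 − 2 = 4
  item 16: 6 − 3 = 3
Scored: 5, 3, 1, 2, 1, 4, 1, 2, 5, 1, 4, 2, 1, 2, 1, 3, 3
Total = 41

41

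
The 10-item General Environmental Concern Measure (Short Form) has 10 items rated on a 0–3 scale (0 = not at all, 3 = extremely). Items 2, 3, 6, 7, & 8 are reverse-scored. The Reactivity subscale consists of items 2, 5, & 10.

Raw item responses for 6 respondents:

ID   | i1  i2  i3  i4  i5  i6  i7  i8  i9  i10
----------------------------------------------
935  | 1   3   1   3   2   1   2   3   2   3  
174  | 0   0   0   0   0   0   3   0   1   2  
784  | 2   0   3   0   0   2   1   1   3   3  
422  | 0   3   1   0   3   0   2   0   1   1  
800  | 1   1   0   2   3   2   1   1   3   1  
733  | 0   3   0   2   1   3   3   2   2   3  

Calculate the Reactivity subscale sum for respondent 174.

5

Respondent 174 raw: 0, 0, 0, 0, 0, 0, 3, 0, 1, 2.
Reactivity items: 2, 5, 10.
Reverse-coded (reverse-coded value = 3 − response):
  item 2: 3 − 0 = 3
  item 5: 0
  item 10: 2
Sum = 3 + 0 + 2 = 5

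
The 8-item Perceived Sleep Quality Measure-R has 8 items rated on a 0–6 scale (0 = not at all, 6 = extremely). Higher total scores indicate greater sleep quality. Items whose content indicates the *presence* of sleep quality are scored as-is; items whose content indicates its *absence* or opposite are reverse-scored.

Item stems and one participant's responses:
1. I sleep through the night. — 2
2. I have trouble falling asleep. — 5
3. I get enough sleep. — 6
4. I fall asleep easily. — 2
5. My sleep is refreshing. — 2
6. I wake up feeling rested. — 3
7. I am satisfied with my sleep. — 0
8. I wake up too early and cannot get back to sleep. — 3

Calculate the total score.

19

Items 2, 8 describe the absence/opposite of sleep quality → reverse-score.
reverse-coded value = 6 − response.
  item 1: 2
  item 2: 6 − 5 = 1
  item 3: 6
  item 4: 2
  item 5: 2
  item 6: 3
  item 7: 0
  item 8: 6 − 3 = 3
Total = 2 + 1 + 6 + 2 + 2 + 3 + 0 + 3 = 19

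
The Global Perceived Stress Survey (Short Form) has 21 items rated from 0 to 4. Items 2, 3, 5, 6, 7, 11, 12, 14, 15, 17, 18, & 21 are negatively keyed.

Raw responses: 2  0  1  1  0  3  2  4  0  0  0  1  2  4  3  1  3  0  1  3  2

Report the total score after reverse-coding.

43

Raw sum = 33. Negatively keyed items: 2, 3, 5, 6, 7, 11, 12, 14, 15, 17, 18, 21; their raw sum = 19.
Each reversal replaces raw with 4 − raw, changing the total by 4 − 2·raw per item.
Total = 33 + 12·4 − 2·19 = 33 + 48 − 38 = 43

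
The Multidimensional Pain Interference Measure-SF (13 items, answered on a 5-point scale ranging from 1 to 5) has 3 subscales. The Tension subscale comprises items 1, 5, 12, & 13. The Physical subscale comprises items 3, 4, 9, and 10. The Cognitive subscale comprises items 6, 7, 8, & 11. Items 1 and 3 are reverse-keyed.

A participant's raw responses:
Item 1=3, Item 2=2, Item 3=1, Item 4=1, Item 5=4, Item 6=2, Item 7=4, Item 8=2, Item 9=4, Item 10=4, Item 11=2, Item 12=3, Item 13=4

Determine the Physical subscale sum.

14

Physical items: 3, 4, 9, 10.
Of these, item 3 is reverse-keyed; on a 1–5 scale, reversed = 6 − raw.
  item 3: 6 − 1 = 5
  item 4: 1
  item 9: 4
  item 10: 4
Sum = 5 + 1 + 4 + 4 = 14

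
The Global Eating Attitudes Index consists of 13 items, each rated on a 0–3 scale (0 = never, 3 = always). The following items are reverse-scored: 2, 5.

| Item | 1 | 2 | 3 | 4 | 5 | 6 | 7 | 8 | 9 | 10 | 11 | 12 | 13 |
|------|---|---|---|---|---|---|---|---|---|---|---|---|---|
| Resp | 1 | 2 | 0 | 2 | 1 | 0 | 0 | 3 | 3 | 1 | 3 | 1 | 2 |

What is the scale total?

19

Reverse-coded items (reverse-coded value = 3 − response):
  item 2: 3 − 2 = 1
  item 5: 3 − 1 = 2
Scored responses: 1, 1, 0, 2, 2, 0, 0, 3, 3, 1, 3, 1, 2
Total = 1 + 1 + 0 + 2 + 2 + 0 + 0 + 3 + 3 + 1 + 3 + 1 + 2 = 19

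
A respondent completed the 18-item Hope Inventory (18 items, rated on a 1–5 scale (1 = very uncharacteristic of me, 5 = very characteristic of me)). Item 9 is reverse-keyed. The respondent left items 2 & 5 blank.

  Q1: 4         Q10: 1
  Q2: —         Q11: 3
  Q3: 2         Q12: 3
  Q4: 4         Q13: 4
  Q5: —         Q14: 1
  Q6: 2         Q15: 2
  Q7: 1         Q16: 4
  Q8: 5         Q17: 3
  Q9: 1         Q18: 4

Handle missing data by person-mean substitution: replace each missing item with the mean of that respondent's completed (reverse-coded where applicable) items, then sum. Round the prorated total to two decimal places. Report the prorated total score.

54.00

Reverse-coded (on a 1–5 scale, reversed = 6 − raw):
  item 9: 6 − 1 = 5
Completed scored items (16 of 18): 4, 2, 4, 2, 1, 5, 5, 1, 3, 3, 4, 1, 2, 4, 3, 4; sum = 48.
Person mean = 48 / 16 ≈ 3.0000
Prorated total = (48 / 16) × 18 = 54.00 (to 2 dp)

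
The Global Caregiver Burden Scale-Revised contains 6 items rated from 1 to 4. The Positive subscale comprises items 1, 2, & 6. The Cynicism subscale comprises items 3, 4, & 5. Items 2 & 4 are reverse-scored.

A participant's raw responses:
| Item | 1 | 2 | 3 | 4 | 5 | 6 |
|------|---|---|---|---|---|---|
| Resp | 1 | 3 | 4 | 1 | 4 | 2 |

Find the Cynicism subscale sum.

12

Cynicism items: 3, 4, 5.
Of these, item 4 is reverse-scored; reversed = (1+4) − raw = 5 − raw.
  item 3: 4
  item 4: 5 − 1 = 4
  item 5: 4
Sum = 4 + 4 + 4 = 12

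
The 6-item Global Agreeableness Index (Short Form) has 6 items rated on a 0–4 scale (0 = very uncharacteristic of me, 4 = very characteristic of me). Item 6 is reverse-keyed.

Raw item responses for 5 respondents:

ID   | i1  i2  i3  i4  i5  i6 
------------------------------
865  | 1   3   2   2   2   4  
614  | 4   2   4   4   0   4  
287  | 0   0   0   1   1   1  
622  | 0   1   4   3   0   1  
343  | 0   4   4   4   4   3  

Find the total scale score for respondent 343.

Respondent 343 raw: 0, 4, 4, 4, 4, 3.
Reverse-coded (on a 0–4 scale, reversed = 4 − raw):
  item 1: 0
  item 2: 4
  item 3: 4
  item 4: 4
  item 5: 4
  item 6: 4 − 3 = 1
Sum = 0 + 4 + 4 + 4 + 4 + 1 = 17

17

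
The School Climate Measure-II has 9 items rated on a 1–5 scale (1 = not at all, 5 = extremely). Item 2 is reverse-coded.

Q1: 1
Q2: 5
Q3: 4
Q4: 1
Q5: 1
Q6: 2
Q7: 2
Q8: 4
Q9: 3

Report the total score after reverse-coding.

Raw sum = 23. Reverse-coded items: 2; their raw sum = 5.
Each reversal replaces raw with 6 − raw, changing the total by 6 − 2·raw per item.
Total = 23 + 1·6 − 2·5 = 23 + 6 − 10 = 19

19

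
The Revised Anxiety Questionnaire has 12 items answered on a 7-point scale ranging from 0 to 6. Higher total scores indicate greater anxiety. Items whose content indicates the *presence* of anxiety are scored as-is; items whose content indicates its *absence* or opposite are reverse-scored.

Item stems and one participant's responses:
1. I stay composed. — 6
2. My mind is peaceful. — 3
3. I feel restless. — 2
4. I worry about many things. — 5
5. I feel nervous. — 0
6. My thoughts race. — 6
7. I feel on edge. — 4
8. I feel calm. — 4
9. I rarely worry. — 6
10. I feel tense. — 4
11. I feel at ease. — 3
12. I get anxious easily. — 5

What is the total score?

Items 1, 2, 8, 9, 11 describe the absence/opposite of anxiety → reverse-score.
reverse-coded value = 6 − response.
  item 1: 6 − 6 = 0
  item 2: 6 − 3 = 3
  item 3: 2
  item 4: 5
  item 5: 0
  item 6: 6
  item 7: 4
  item 8: 6 − 4 = 2
  item 9: 6 − 6 = 0
  item 10: 4
  item 11: 6 − 3 = 3
  item 12: 5
Total = 0 + 3 + 2 + 5 + 0 + 6 + 4 + 2 + 0 + 4 + 3 + 5 = 34

34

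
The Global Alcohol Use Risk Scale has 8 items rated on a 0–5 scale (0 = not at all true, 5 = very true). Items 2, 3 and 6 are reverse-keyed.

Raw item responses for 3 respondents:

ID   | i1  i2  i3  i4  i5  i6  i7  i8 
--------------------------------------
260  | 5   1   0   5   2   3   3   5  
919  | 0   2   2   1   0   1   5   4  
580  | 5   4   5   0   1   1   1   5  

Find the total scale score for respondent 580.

17

Respondent 580 raw: 5, 4, 5, 0, 1, 1, 1, 5.
Reverse-coded (on a 0–5 scale, reversed = 5 − raw):
  item 1: 5
  item 2: 5 − 4 = 1
  item 3: 5 − 5 = 0
  item 4: 0
  item 5: 1
  item 6: 5 − 1 = 4
  item 7: 1
  item 8: 5
Sum = 5 + 1 + 0 + 0 + 1 + 4 + 1 + 5 = 17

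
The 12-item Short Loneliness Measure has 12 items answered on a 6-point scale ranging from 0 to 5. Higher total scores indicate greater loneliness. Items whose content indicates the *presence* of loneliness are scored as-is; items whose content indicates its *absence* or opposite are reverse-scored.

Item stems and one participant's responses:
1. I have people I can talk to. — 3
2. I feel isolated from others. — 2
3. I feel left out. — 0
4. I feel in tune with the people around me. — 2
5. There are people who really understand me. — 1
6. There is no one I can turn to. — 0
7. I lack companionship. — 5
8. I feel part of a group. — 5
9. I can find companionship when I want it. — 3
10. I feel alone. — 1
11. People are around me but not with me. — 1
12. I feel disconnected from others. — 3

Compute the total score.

Items 1, 4, 5, 8, 9 describe the absence/opposite of loneliness → reverse-score.
reversed = (0+5) − raw = 5 − raw.
  item 1: 5 − 3 = 2
  item 2: 2
  item 3: 0
  item 4: 5 − 2 = 3
  item 5: 5 − 1 = 4
  item 6: 0
  item 7: 5
  item 8: 5 − 5 = 0
  item 9: 5 − 3 = 2
  item 10: 1
  item 11: 1
  item 12: 3
Total = 2 + 2 + 0 + 3 + 4 + 0 + 5 + 0 + 2 + 1 + 1 + 3 = 23

23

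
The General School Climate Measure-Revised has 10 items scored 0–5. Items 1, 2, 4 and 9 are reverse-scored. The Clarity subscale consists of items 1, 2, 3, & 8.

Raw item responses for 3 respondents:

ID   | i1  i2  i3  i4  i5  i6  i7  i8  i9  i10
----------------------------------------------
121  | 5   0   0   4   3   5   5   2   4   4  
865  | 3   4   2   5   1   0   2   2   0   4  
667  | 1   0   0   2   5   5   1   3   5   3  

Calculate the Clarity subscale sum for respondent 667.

12

Respondent 667 raw: 1, 0, 0, 2, 5, 5, 1, 3, 5, 3.
Clarity items: 1, 2, 3, 8.
Reverse-coded (on a 0–5 scale, reversed = 5 − raw):
  item 1: 5 − 1 = 4
  item 2: 5 − 0 = 5
  item 3: 0
  item 8: 3
Sum = 4 + 5 + 0 + 3 = 12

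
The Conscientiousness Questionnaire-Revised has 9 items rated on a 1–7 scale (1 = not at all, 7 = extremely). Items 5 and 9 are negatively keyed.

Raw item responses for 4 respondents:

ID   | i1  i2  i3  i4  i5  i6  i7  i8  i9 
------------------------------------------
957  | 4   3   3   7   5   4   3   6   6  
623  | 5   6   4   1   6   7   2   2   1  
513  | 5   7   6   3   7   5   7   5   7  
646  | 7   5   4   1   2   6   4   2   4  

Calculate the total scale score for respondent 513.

40

Respondent 513 raw: 5, 7, 6, 3, 7, 5, 7, 5, 7.
Reverse-coded (reverse-coded value = 8 − response):
  item 1: 5
  item 2: 7
  item 3: 6
  item 4: 3
  item 5: 8 − 7 = 1
  item 6: 5
  item 7: 7
  item 8: 5
  item 9: 8 − 7 = 1
Sum = 5 + 7 + 6 + 3 + 1 + 5 + 7 + 5 + 1 = 40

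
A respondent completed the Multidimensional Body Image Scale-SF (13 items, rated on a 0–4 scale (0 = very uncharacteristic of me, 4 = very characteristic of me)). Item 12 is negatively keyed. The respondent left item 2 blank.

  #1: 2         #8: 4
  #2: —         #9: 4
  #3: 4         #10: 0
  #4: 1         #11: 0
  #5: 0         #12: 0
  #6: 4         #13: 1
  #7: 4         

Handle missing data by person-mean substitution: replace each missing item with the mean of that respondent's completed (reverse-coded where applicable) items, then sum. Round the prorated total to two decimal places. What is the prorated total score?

30.33

Reverse-coded (reverse-coded value = 4 − response):
  item 12: 4 − 0 = 4
Completed scored items (12 of 13): 2, 4, 1, 0, 4, 4, 4, 4, 0, 0, 4, 1; sum = 28.
Person mean = 28 / 12 ≈ 2.3333
Prorated total = (28 / 12) × 13 = 30.33 (to 2 dp)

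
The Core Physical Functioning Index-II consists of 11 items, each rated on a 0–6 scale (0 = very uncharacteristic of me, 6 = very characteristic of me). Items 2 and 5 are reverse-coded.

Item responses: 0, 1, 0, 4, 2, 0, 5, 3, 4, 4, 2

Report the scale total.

31

Apply reverse scoring (reversed = (0+6) − raw = 6 − raw):
  item 2: 6 − 1 = 5
  item 5: 6 − 2 = 4
After reverse-coding: 0, 5, 0, 4, 4, 0, 5, 3, 4, 4, 2
Total = 0 + 5 + 0 + 4 + 4 + 0 + 5 + 3 + 4 + 4 + 2 = 31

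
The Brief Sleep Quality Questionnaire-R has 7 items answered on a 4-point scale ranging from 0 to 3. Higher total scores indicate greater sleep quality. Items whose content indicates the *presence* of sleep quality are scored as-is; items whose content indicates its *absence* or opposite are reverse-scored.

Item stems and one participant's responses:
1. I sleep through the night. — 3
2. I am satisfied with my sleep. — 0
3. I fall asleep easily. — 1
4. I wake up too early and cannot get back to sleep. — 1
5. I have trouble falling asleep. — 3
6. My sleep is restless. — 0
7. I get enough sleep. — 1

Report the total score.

Items 4, 5, 6 describe the absence/opposite of sleep quality → reverse-score.
reversed = (0+3) − raw = 3 − raw.
  item 1: 3
  item 2: 0
  item 3: 1
  item 4: 3 − 1 = 2
  item 5: 3 − 3 = 0
  item 6: 3 − 0 = 3
  item 7: 1
Total = 3 + 0 + 1 + 2 + 0 + 3 + 1 = 10

10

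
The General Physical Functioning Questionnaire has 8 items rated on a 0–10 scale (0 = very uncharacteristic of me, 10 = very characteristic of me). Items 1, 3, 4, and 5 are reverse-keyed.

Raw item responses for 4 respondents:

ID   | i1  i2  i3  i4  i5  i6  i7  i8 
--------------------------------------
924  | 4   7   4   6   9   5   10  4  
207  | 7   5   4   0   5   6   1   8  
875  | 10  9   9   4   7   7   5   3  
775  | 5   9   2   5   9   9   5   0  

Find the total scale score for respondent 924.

43

Respondent 924 raw: 4, 7, 4, 6, 9, 5, 10, 4.
Reverse-coded (reversed = (0+10) − raw = 10 − raw):
  item 1: 10 − 4 = 6
  item 2: 7
  item 3: 10 − 4 = 6
  item 4: 10 − 6 = 4
  item 5: 10 − 9 = 1
  item 6: 5
  item 7: 10
  item 8: 4
Sum = 6 + 7 + 6 + 4 + 1 + 5 + 10 + 4 = 43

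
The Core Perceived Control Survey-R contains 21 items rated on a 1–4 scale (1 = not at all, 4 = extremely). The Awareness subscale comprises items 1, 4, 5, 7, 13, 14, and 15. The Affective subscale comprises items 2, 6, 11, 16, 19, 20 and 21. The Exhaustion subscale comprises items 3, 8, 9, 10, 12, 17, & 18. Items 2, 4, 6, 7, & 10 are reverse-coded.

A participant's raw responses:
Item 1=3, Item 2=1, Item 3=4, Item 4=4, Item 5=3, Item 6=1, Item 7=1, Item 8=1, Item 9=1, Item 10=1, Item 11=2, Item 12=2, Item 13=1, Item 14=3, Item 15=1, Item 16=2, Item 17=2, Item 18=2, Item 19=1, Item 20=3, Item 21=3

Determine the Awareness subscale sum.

Awareness items: 1, 4, 5, 7, 13, 14, 15.
Of these, items 4 & 7 are reverse-coded; on a 1–4 scale, reversed = 5 − raw.
  item 1: 3
  item 4: 5 − 4 = 1
  item 5: 3
  item 7: 5 − 1 = 4
  item 13: 1
  item 14: 3
  item 15: 1
Sum = 3 + 1 + 3 + 4 + 1 + 3 + 1 = 16

16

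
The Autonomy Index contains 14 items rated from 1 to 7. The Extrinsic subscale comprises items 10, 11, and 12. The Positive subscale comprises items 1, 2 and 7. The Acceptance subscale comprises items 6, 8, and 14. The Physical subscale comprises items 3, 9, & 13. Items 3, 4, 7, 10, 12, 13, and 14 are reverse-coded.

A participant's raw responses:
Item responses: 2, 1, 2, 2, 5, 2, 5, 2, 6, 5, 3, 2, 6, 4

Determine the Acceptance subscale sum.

Acceptance items: 6, 8, 14.
Of these, item 14 is reverse-coded; reversed = (1+7) − raw = 8 − raw.
  item 6: 2
  item 8: 2
  item 14: 8 − 4 = 4
Sum = 2 + 2 + 4 = 8

8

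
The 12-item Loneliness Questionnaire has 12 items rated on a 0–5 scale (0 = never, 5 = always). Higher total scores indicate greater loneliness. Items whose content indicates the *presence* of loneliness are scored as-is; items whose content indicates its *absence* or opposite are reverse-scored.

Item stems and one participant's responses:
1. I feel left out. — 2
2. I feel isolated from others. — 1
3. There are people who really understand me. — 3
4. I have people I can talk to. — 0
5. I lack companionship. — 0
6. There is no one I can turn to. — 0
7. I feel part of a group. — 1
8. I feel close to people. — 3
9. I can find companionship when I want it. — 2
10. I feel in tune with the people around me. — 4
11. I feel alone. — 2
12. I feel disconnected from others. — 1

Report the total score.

23

Items 3, 4, 7, 8, 9, 10 describe the absence/opposite of loneliness → reverse-score.
on a 0–5 scale, reversed = 5 − raw.
  item 1: 2
  item 2: 1
  item 3: 5 − 3 = 2
  item 4: 5 − 0 = 5
  item 5: 0
  item 6: 0
  item 7: 5 − 1 = 4
  item 8: 5 − 3 = 2
  item 9: 5 − 2 = 3
  item 10: 5 − 4 = 1
  item 11: 2
  item 12: 1
Total = 2 + 1 + 2 + 5 + 0 + 0 + 4 + 2 + 3 + 1 + 2 + 1 = 23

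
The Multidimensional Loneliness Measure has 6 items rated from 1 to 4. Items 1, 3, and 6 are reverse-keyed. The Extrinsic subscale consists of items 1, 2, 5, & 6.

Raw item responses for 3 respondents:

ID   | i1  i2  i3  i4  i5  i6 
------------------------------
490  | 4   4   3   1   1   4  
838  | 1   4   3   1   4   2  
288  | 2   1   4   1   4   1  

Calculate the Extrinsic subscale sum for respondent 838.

15

Respondent 838 raw: 1, 4, 3, 1, 4, 2.
Extrinsic items: 1, 2, 5, 6.
Reverse-coded (reversed = (1+4) − raw = 5 − raw):
  item 1: 5 − 1 = 4
  item 2: 4
  item 5: 4
  item 6: 5 − 2 = 3
Sum = 4 + 4 + 4 + 3 = 15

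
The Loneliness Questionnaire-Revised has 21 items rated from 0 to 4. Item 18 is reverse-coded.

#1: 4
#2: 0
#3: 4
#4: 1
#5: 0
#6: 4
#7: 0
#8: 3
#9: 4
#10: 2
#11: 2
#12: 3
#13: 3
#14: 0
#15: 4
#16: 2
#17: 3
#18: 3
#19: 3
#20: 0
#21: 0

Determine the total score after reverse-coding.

43

Raw sum = 45. Reverse-coded items: 18; their raw sum = 3.
Each reversal replaces raw with 4 − raw, changing the total by 4 − 2·raw per item.
Total = 45 + 1·4 − 2·3 = 45 + 4 − 6 = 43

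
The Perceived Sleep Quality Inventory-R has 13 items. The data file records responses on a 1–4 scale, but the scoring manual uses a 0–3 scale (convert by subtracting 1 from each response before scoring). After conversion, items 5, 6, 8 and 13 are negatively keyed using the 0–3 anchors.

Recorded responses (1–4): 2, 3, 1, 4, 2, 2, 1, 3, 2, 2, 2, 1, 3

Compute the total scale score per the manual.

Convert to 0–3: 1, 2, 0, 3, 1, 1, 0, 2, 1, 1, 1, 0, 2
Reverse-coded (on a 0–3 scale, reversed = 3 − raw):
  item 5: 3 − 1 = 2
  item 6: 3 − 1 = 2
  item 8: 3 − 2 = 1
  item 13: 3 − 2 = 1
Scored: 1, 2, 0, 3, 2, 2, 0, 1, 1, 1, 1, 0, 1
Total = 15

15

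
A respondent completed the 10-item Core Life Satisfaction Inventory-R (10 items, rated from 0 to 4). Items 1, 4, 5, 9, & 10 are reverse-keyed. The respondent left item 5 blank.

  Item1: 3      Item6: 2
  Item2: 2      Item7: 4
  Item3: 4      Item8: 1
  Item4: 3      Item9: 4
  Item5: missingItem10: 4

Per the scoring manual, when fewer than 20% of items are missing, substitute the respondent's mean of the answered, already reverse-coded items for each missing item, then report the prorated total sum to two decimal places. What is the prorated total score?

Reverse-coded (on a 0–4 scale, reversed = 4 − raw):
  item 1: 4 − 3 = 1
  item 4: 4 − 3 = 1
  item 9: 4 − 4 = 0
  item 10: 4 − 4 = 0
Completed scored items (9 of 10): 1, 2, 4, 1, 2, 4, 1, 0, 0; sum = 15.
Person mean = 15 / 9 ≈ 1.6667
Prorated total = (15 / 9) × 10 = 16.67 (to 2 dp)

16.67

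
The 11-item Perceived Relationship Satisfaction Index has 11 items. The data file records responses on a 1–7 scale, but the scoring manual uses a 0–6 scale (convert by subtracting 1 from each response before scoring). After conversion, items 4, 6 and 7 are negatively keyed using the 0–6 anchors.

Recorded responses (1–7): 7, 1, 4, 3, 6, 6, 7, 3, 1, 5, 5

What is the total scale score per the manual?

Convert to 0–6: 6, 0, 3, 2, 5, 5, 6, 2, 0, 4, 4
Reverse-coded (reverse-coded value = 6 − response):
  item 4: 6 − 2 = 4
  item 6: 6 − 5 = 1
  item 7: 6 − 6 = 0
Scored: 6, 0, 3, 4, 5, 1, 0, 2, 0, 4, 4
Total = 29

29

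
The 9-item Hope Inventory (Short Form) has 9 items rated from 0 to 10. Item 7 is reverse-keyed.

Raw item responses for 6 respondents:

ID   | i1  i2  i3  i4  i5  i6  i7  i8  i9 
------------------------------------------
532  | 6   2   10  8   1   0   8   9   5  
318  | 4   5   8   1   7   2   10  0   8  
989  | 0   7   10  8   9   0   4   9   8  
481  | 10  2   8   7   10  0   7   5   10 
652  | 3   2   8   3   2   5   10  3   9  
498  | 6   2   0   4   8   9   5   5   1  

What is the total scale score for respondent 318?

Respondent 318 raw: 4, 5, 8, 1, 7, 2, 10, 0, 8.
Reverse-coded (on a 0–10 scale, reversed = 10 − raw):
  item 1: 4
  item 2: 5
  item 3: 8
  item 4: 1
  item 5: 7
  item 6: 2
  item 7: 10 − 10 = 0
  item 8: 0
  item 9: 8
Sum = 4 + 5 + 8 + 1 + 7 + 2 + 0 + 0 + 8 = 35

35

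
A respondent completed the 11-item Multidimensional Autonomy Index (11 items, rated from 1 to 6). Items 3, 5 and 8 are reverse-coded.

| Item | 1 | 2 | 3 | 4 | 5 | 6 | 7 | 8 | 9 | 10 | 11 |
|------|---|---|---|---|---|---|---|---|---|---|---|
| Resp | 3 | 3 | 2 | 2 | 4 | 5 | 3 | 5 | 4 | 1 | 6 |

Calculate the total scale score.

Reversing items 3, 5 and 8 with 7 − raw:
Total = 3 + 3 + (7−2) + 2 + (7−4) + 5 + 3 + (7−5) + 4 + 1 + 6
      = 3 + 3 + 5 + 2 + 3 + 5 + 3 + 2 + 4 + 1 + 6 = 37

37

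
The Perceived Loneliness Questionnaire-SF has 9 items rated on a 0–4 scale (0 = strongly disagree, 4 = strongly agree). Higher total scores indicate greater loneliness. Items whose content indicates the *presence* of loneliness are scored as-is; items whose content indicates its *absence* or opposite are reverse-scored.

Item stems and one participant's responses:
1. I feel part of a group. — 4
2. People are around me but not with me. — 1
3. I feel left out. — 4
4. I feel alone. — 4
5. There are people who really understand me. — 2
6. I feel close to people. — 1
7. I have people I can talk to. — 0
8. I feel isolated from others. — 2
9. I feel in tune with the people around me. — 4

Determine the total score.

Items 1, 5, 6, 7, 9 describe the absence/opposite of loneliness → reverse-score.
reverse-coded value = 4 − response.
  item 1: 4 − 4 = 0
  item 2: 1
  item 3: 4
  item 4: 4
  item 5: 4 − 2 = 2
  item 6: 4 − 1 = 3
  item 7: 4 − 0 = 4
  item 8: 2
  item 9: 4 − 4 = 0
Total = 0 + 1 + 4 + 4 + 2 + 3 + 4 + 2 + 0 = 20

20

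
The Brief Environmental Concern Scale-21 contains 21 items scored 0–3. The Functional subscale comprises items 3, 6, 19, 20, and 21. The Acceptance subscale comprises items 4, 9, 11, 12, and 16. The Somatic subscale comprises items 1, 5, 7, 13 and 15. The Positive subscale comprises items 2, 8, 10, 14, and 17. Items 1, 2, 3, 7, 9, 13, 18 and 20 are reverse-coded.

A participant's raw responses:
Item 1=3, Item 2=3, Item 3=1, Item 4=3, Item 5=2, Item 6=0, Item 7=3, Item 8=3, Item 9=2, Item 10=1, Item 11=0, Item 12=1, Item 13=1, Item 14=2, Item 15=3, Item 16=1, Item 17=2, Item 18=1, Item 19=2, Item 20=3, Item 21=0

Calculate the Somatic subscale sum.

7

Somatic items: 1, 5, 7, 13, 15.
Of these, items 1, 7 and 13 are reverse-coded; reverse-coded value = 3 − response.
  item 1: 3 − 3 = 0
  item 5: 2
  item 7: 3 − 3 = 0
  item 13: 3 − 1 = 2
  item 15: 3
Sum = 0 + 2 + 0 + 2 + 3 = 7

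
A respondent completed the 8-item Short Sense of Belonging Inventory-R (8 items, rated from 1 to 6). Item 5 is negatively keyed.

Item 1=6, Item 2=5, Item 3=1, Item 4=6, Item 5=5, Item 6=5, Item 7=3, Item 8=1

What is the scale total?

Reverse-coded items (on a 1–6 scale, reversed = 7 − raw):
  item 5: 7 − 5 = 2
Scored responses: 6, 5, 1, 6, 2, 5, 3, 1
Total = 6 + 5 + 1 + 6 + 2 + 5 + 3 + 1 = 29

29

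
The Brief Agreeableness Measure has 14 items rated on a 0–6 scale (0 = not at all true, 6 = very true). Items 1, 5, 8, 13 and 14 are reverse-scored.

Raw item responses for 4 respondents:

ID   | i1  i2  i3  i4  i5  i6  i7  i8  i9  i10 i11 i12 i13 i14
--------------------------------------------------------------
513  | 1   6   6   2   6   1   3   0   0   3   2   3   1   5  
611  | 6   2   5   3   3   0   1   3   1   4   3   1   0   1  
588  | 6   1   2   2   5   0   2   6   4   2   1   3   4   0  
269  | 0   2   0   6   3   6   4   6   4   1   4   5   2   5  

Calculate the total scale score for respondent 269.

46

Respondent 269 raw: 0, 2, 0, 6, 3, 6, 4, 6, 4, 1, 4, 5, 2, 5.
Reverse-coded (reversed = (0+6) − raw = 6 − raw):
  item 1: 6 − 0 = 6
  item 2: 2
  item 3: 0
  item 4: 6
  item 5: 6 − 3 = 3
  item 6: 6
  item 7: 4
  item 8: 6 − 6 = 0
  item 9: 4
  item 10: 1
  item 11: 4
  item 12: 5
  item 13: 6 − 2 = 4
  item 14: 6 − 5 = 1
Sum = 6 + 2 + 0 + 6 + 3 + 6 + 4 + 0 + 4 + 1 + 4 + 5 + 4 + 1 = 46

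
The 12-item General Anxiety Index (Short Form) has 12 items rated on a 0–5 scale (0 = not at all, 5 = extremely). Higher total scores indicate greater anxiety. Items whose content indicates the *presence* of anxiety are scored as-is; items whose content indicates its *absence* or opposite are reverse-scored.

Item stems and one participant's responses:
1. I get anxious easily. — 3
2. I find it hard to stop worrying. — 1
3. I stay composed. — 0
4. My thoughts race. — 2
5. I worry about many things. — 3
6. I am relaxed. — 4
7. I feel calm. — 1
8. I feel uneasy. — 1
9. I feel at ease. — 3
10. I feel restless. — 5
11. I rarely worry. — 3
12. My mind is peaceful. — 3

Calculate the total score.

31

Items 3, 6, 7, 9, 11, 12 describe the absence/opposite of anxiety → reverse-score.
on a 0–5 scale, reversed = 5 − raw.
  item 1: 3
  item 2: 1
  item 3: 5 − 0 = 5
  item 4: 2
  item 5: 3
  item 6: 5 − 4 = 1
  item 7: 5 − 1 = 4
  item 8: 1
  item 9: 5 − 3 = 2
  item 10: 5
  item 11: 5 − 3 = 2
  item 12: 5 − 3 = 2
Total = 3 + 1 + 5 + 2 + 3 + 1 + 4 + 1 + 2 + 5 + 2 + 2 = 31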